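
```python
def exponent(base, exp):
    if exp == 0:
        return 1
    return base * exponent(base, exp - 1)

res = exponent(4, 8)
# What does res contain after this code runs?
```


exponent(4, 8)
= 4 * exponent(4, 7)
= 4 * 4 * exponent(4, 6)
= 4 * 4 * 4 * exponent(4, 5)
= 4 * 4 * 4 * 4 * exponent(4, 4)
= 4 * 4 * 4 * 4 * 4 * exponent(4, 3)
= 4 * 4 * 4 * 4 * 4 * 4 * exponent(4, 2)
= 4 * 4 * 4 * 4 * 4 * 4 * 4 * exponent(4, 1)
= 4 * 4 * 4 * 4 * 4 * 4 * 4 * 4 * exponent(4, 0)
= 4 * 4 * 4 * 4 * 4 * 4 * 4 * 4 * 1
= 65536


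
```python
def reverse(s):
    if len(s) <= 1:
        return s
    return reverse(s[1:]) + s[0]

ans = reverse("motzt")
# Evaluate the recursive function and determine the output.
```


reverse("motzt")
= reverse("otzt") + "m"
= reverse("tzt") + "o" + "m"
= reverse("zt") + "t" + "o" + "m"
= reverse("t") + "z" + "t" + "o" + "m"
= "t" + "z" + "t" + "o" + "m"
= "tztom"


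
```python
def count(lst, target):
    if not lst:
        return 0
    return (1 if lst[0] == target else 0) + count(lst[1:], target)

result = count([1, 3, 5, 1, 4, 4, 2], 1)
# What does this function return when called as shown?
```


count([1, 3, 5, 1, 4, 4, 2], 1)
lst[0]=1 == 1: 1 + count([3, 5, 1, 4, 4, 2], 1)
lst[0]=3 != 1: 0 + count([5, 1, 4, 4, 2], 1)
lst[0]=5 != 1: 0 + count([1, 4, 4, 2], 1)
lst[0]=1 == 1: 1 + count([4, 4, 2], 1)
lst[0]=4 != 1: 0 + count([4, 2], 1)
lst[0]=4 != 1: 0 + count([2], 1)
lst[0]=2 != 1: 0 + count([], 1)
= 2


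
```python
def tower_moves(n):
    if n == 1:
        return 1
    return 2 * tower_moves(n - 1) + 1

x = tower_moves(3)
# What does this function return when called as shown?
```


tower_moves(3)
= 2 * tower_moves(2) + 1
= 2 * (2 * tower_moves(1) + 1) + 1
Now compute bottom-up:
tower_moves(1) = 1
tower_moves(2) = 2 * 1 + 1 = 3
tower_moves(3) = 2 * 3 + 1 = 7
= 7


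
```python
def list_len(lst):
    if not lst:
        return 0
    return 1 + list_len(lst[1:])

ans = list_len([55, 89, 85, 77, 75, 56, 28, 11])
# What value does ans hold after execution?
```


list_len([55, 89, 85, 77, 75, 56, 28, 11])
= 1 + list_len([89, 85, 77, 75, 56, 28, 11])
= 1 + 1 + list_len([85, 77, 75, 56, 28, 11])
= 1 + 1 + 1 + list_len([77, 75, 56, 28, 11])
= 1 + 1 + 1 + 1 + list_len([75, 56, 28, 11])
= 1 + 1 + 1 + 1 + 1 + list_len([56, 28, 11])
= 1 + 1 + 1 + 1 + 1 + 1 + list_len([28, 11])
= 1 + 1 + 1 + 1 + 1 + 1 + 1 + list_len([11])
= 1 + 1 + 1 + 1 + 1 + 1 + 1 + 1 + list_len([])
= 1 + 1 + 1 + 1 + 1 + 1 + 1 + 1 + 0
= 8


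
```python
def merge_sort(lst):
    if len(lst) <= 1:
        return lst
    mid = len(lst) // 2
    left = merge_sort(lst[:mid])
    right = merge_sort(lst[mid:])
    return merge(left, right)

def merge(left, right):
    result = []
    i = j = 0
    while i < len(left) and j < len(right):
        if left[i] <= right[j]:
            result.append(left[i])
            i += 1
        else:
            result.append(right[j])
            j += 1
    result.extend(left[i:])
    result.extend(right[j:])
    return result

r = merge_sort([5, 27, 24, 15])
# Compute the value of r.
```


merge_sort([5, 27, 24, 15])
Split into [5, 27] and [24, 15]
Left sorted: [5, 27]
Right sorted: [15, 24]
Merge [5, 27] and [15, 24]
= [5, 15, 24, 27]


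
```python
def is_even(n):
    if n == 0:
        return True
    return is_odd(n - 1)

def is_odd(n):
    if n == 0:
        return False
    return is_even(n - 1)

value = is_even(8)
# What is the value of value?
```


is_even(8)
= is_odd(7)
= is_even(6)
= is_odd(5)
= is_even(4)
= is_odd(3)
= is_even(2)
= is_odd(1)
= is_even(0)
n == 0: return True
= True


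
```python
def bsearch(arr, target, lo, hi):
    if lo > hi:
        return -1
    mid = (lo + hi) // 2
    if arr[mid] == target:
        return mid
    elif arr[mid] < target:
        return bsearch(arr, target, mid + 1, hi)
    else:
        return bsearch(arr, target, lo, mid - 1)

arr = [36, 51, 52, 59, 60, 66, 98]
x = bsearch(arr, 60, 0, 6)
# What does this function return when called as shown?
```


bsearch(arr, 60, 0, 6)
lo=0, hi=6, mid=3, arr[mid]=59
59 < 60, search right half
lo=4, hi=6, mid=5, arr[mid]=66
66 > 60, search left half
lo=4, hi=4, mid=4, arr[mid]=60
arr[4] == 60, found at index 4
= 4


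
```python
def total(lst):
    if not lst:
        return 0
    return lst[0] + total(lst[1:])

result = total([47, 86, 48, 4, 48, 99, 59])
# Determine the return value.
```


total([47, 86, 48, 4, 48, 99, 59])
= 47 + total([86, 48, 4, 48, 99, 59])
= 47 + 86 + total([48, 4, 48, 99, 59])
= 47 + 86 + 48 + total([4, 48, 99, 59])
= 47 + 86 + 48 + 4 + total([48, 99, 59])
= 47 + 86 + 48 + 4 + 48 + total([99, 59])
= 47 + 86 + 48 + 4 + 48 + 99 + total([59])
= 47 + 86 + 48 + 4 + 48 + 99 + 59 + total([])
= 47 + 86 + 48 + 4 + 48 + 99 + 59 + 0
= 391


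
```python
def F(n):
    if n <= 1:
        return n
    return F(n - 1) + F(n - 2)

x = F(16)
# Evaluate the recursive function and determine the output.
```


F(16)
= F(15) + F(14)
= (F(14) + F(13)) + F(14)
Computing bottom-up: F(0)=0, F(1)=1, F(2)=1, F(3)=2, F(4)=3, F(5)=5, F(6)=8, F(7)=13, F(8)=21, F(9)=34, F(10)=55, F(11)=89, F(12)=144, F(13)=233, F(14)=377, F(15)=610, F(16)=987
= 987


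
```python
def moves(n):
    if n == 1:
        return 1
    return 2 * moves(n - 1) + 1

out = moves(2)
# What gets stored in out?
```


moves(2)
= 2 * moves(1) + 1
Now compute bottom-up:
moves(1) = 1
moves(2) = 2 * 1 + 1 = 3
= 3


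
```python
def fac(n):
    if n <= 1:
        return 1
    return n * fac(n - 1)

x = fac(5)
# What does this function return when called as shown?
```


fac(5)
= 5 * fac(4)
= 5 * 4 * fac(3)
= 5 * 4 * 3 * fac(2)
= 5 * 4 * 3 * 2 * fac(1)
= 5 * 4 * 3 * 2 * 1
= 120


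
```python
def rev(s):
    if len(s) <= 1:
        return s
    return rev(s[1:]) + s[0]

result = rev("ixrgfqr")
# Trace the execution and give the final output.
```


rev("ixrgfqr")
= rev("xrgfqr") + "i"
= rev("rgfqr") + "x" + "i"
= rev("gfqr") + "r" + "x" + "i"
= rev("fqr") + "g" + "r" + "x" + "i"
= rev("qr") + "f" + "g" + "r" + "x" + "i"
= rev("r") + "q" + "f" + "g" + "r" + "x" + "i"
= "r" + "q" + "f" + "g" + "r" + "x" + "i"
= "rqfgrxi"


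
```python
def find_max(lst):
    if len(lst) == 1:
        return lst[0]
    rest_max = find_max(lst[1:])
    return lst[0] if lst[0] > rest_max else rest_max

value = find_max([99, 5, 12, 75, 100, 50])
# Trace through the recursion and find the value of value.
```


find_max([99, 5, 12, 75, 100, 50])
= compare 99 with find_max([5, 12, 75, 100, 50])
= compare 5 with find_max([12, 75, 100, 50])
= compare 12 with find_max([75, 100, 50])
= compare 75 with find_max([100, 50])
= compare 100 with find_max([50])
Base: find_max([50]) = 50
compare 100 with 50: max = 100
compare 75 with 100: max = 100
compare 12 with 100: max = 100
compare 5 with 100: max = 100
compare 99 with 100: max = 100
= 100


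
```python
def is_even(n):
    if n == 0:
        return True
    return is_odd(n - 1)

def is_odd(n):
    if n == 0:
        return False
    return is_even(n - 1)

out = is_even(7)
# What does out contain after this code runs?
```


is_even(7)
= is_odd(6)
= is_even(5)
= is_odd(4)
= is_even(3)
= is_odd(2)
= is_even(1)
= is_odd(0)
n == 0: return False
= False


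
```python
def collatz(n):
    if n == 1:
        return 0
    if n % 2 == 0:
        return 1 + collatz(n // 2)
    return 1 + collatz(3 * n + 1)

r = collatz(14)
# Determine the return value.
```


collatz(14)
14 is even -> collatz(7)
7 is odd -> 3*7+1 = 22 -> collatz(22)
22 is even -> collatz(11)
11 is odd -> 3*11+1 = 34 -> collatz(34)
34 is even -> collatz(17)
17 is odd -> 3*17+1 = 52 -> collatz(52)
52 is even -> collatz(26)
26 is even -> collatz(13)
13 is odd -> 3*13+1 = 40 -> collatz(40)
40 is even -> collatz(20)
20 is even -> collatz(10)
10 is even -> collatz(5)
5 is odd -> 3*5+1 = 16 -> collatz(16)
16 is even -> collatz(8)
8 is even -> collatz(4)
4 is even -> collatz(2)
2 is even -> collatz(1)
Reached 1 after 17 steps
= 17


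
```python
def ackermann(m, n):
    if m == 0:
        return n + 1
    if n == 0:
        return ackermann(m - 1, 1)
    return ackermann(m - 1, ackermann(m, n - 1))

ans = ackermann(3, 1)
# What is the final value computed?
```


ackermann(3, 1)
= ackermann(2, ackermann(3, 0))
First compute ackermann(3, 0) = 5
= ackermann(2, 5)
= 13


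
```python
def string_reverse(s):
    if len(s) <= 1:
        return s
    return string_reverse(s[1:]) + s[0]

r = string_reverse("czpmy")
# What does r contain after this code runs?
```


string_reverse("czpmy")
= string_reverse("zpmy") + "c"
= string_reverse("pmy") + "z" + "c"
= string_reverse("my") + "p" + "z" + "c"
= string_reverse("y") + "m" + "p" + "z" + "c"
= "y" + "m" + "p" + "z" + "c"
= "ympzc"


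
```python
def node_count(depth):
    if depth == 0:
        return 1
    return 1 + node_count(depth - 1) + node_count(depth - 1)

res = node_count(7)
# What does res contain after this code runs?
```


node_count(7)
= 1 + node_count(6) + node_count(6)
= 1 + 2 * node_count(6)
node_count(k) = 2^(k+1) - 1
node_count(0) = 1
node_count(1) = 3
node_count(2) = 7
node_count(3) = 15
node_count(4) = 31
node_count(7) = 2^8 - 1 = 255


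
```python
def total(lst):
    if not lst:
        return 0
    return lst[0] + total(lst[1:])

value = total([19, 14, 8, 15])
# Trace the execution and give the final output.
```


total([19, 14, 8, 15])
= 19 + total([14, 8, 15])
= 19 + 14 + total([8, 15])
= 19 + 14 + 8 + total([15])
= 19 + 14 + 8 + 15 + total([])
= 19 + 14 + 8 + 15 + 0
= 56


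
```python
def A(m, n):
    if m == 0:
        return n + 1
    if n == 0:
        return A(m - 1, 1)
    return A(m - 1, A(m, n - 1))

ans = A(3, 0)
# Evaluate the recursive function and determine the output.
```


A(3, 0)
n == 0: return A(2, 1)
= A(2, 1) = 5
= 5


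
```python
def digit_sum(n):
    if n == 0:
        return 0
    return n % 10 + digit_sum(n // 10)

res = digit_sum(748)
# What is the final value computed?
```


digit_sum(748)
= 8 + digit_sum(74)
= 8 + 4 + digit_sum(7)
= 8 + 4 + 7 + digit_sum(0)
= 8 + 4 + 7 + 0
= 19


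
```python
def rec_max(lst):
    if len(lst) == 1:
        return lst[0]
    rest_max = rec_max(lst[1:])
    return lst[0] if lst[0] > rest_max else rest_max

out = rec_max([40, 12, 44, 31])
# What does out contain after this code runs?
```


rec_max([40, 12, 44, 31])
= compare 40 with rec_max([12, 44, 31])
= compare 12 with rec_max([44, 31])
= compare 44 with rec_max([31])
Base: rec_max([31]) = 31
compare 44 with 31: max = 44
compare 12 with 44: max = 44
compare 40 with 44: max = 44
= 44


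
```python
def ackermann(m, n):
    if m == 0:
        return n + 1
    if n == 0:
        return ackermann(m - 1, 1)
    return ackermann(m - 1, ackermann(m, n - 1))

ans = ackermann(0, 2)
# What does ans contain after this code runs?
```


ackermann(0, 2)
m == 0: return 2 + 1 = 3
= 3


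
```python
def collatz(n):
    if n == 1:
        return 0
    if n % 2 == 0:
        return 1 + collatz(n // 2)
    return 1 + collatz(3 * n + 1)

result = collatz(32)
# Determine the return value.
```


collatz(32)
32 is even -> collatz(16)
16 is even -> collatz(8)
8 is even -> collatz(4)
4 is even -> collatz(2)
2 is even -> collatz(1)
Reached 1 after 5 steps
= 5


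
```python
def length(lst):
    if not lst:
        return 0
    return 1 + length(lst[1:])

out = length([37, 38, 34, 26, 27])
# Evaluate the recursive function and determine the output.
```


length([37, 38, 34, 26, 27])
= 1 + length([38, 34, 26, 27])
= 1 + 1 + length([34, 26, 27])
= 1 + 1 + 1 + length([26, 27])
= 1 + 1 + 1 + 1 + length([27])
= 1 + 1 + 1 + 1 + 1 + length([])
= 1 + 1 + 1 + 1 + 1 + 0
= 5


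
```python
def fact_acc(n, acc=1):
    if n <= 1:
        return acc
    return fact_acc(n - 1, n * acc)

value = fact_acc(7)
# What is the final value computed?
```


fact_acc(7, 1)
= fact_acc(6, 7 * 1) = fact_acc(6, 7)
= fact_acc(5, 6 * 7) = fact_acc(5, 42)
= fact_acc(4, 5 * 42) = fact_acc(4, 210)
= fact_acc(3, 4 * 210) = fact_acc(3, 840)
= fact_acc(2, 3 * 840) = fact_acc(2, 2520)
= fact_acc(1, 2 * 2520) = fact_acc(1, 5040)
n <= 1, return acc = 5040


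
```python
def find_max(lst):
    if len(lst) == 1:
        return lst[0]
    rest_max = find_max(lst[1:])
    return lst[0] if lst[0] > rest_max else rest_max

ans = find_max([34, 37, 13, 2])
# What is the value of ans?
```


find_max([34, 37, 13, 2])
= compare 34 with find_max([37, 13, 2])
= compare 37 with find_max([13, 2])
= compare 13 with find_max([2])
Base: find_max([2]) = 2
compare 13 with 2: max = 13
compare 37 with 13: max = 37
compare 34 with 37: max = 37
= 37


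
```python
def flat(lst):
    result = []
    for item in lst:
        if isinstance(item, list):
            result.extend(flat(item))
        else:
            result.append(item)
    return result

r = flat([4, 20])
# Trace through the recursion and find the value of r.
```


flat([4, 20])
Processing each element:
  4 is not a list -> append 4
  20 is not a list -> append 20
= [4, 20]


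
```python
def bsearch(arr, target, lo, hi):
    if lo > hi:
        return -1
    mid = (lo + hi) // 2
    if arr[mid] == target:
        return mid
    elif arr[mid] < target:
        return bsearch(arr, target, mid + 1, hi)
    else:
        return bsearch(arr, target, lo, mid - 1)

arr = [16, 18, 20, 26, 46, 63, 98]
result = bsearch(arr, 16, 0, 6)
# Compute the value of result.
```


bsearch(arr, 16, 0, 6)
lo=0, hi=6, mid=3, arr[mid]=26
26 > 16, search left half
lo=0, hi=2, mid=1, arr[mid]=18
18 > 16, search left half
lo=0, hi=0, mid=0, arr[mid]=16
arr[0] == 16, found at index 0
= 0


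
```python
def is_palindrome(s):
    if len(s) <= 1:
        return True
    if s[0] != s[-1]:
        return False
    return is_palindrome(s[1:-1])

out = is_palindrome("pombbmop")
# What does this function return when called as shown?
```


is_palindrome("pombbmop")
"pombbmop": s[0]='p' == s[-1]='p' -> is_palindrome("ombbmo")
"ombbmo": s[0]='o' == s[-1]='o' -> is_palindrome("mbbm")
"mbbm": s[0]='m' == s[-1]='m' -> is_palindrome("bb")
"bb": s[0]='b' == s[-1]='b' -> is_palindrome("")
"": len <= 1 -> True
= True


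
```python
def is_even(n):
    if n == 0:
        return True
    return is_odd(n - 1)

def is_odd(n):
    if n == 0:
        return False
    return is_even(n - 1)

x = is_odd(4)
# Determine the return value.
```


is_odd(4)
= is_even(3)
= is_odd(2)
= is_even(1)
= is_odd(0)
n == 0: return False
= False


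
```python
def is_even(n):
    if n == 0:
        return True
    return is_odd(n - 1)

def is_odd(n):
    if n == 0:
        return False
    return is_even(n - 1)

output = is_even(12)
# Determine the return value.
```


is_even(12)
= is_odd(11)
= is_even(10)
= is_odd(9)
= is_even(8)
= is_odd(7)
= is_even(6)
= is_odd(5)
= is_even(4)
= is_odd(3)
= is_even(2)
= is_odd(1)
= is_even(0)
n == 0: return True
= True


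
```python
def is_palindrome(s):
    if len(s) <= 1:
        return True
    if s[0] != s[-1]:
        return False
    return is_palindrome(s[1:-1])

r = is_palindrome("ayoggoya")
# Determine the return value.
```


is_palindrome("ayoggoya")
"ayoggoya": s[0]='a' == s[-1]='a' -> is_palindrome("yoggoy")
"yoggoy": s[0]='y' == s[-1]='y' -> is_palindrome("oggo")
"oggo": s[0]='o' == s[-1]='o' -> is_palindrome("gg")
"gg": s[0]='g' == s[-1]='g' -> is_palindrome("")
"": len <= 1 -> True
= True


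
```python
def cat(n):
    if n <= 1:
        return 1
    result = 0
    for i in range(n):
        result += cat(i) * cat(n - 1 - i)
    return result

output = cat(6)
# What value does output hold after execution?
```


cat(6)
= sum of cat(i) * cat(6-1-i) for i in 0..5
First compute sub-values bottom-up:
  cat(0) = 1, cat(1) = 1
  cat(2) = 1*1 + 1*1 = 2
  cat(3) = 1*2 + 1*1 + 2*1 = 5
  cat(4) = 1*5 + 1*2 + 2*1 + 5*1 = 14
  cat(5) = 1*14 + 1*5 + 2*2 + 5*1 + 14*1 = 42
Now cat(6):
  cat(0)*cat(5) = 1*42 = 42
  cat(1)*cat(4) = 1*14 = 14
  cat(2)*cat(3) = 2*5 = 10
  cat(3)*cat(2) = 5*2 = 10
  cat(4)*cat(1) = 14*1 = 14
  cat(5)*cat(0) = 42*1 = 42
= 42 + 14 + 10 + 10 + 14 + 42
= 132


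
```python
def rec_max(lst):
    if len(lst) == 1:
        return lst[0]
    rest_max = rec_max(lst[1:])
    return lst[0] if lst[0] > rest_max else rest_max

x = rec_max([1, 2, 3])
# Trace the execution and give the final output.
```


rec_max([1, 2, 3])
= compare 1 with rec_max([2, 3])
= compare 2 with rec_max([3])
Base: rec_max([3]) = 3
compare 2 with 3: max = 3
compare 1 with 3: max = 3
= 3


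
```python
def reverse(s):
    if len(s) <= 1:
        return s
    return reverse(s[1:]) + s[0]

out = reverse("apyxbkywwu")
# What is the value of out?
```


reverse("apyxbkywwu")
= reverse("pyxbkywwu") + "a"
= reverse("yxbkywwu") + "p" + "a"
= reverse("xbkywwu") + "y" + "p" + "a"
= reverse("bkywwu") + "x" + "y" + "p" + "a"
= reverse("kywwu") + "b" + "x" + "y" + "p" + "a"
= reverse("ywwu") + "k" + "b" + "x" + "y" + "p" + "a"
= reverse("wwu") + "y" + "k" + "b" + "x" + "y" + "p" + "a"
= reverse("wu") + "w" + "y" + "k" + "b" + "x" + "y" + "p" + "a"
= reverse("u") + "w" + "w" + "y" + "k" + "b" + "x" + "y" + "p" + "a"
= "u" + "w" + "w" + "y" + "k" + "b" + "x" + "y" + "p" + "a"
= "uwwykbxypa"


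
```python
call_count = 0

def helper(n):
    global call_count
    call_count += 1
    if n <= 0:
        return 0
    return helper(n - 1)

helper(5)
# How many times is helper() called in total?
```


helper(5) calls helper(4) calls ... calls helper(0)
Total calls: 5 + 1 (for base case) = 6


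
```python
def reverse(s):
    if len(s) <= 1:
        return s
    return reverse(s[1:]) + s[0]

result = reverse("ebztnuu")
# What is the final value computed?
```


reverse("ebztnuu")
= reverse("bztnuu") + "e"
= reverse("ztnuu") + "b" + "e"
= reverse("tnuu") + "z" + "b" + "e"
= reverse("nuu") + "t" + "z" + "b" + "e"
= reverse("uu") + "n" + "t" + "z" + "b" + "e"
= reverse("u") + "u" + "n" + "t" + "z" + "b" + "e"
= "u" + "u" + "n" + "t" + "z" + "b" + "e"
= "uuntzbe"


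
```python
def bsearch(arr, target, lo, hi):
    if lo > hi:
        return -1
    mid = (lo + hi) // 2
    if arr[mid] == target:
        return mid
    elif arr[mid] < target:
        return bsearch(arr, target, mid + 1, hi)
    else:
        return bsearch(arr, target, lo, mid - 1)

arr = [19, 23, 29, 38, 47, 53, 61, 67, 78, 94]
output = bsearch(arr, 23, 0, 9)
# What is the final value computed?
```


bsearch(arr, 23, 0, 9)
lo=0, hi=9, mid=4, arr[mid]=47
47 > 23, search left half
lo=0, hi=3, mid=1, arr[mid]=23
arr[1] == 23, found at index 1
= 1


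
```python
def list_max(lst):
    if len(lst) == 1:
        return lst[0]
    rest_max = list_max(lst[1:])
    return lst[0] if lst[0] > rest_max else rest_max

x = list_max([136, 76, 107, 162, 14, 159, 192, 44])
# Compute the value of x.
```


list_max([136, 76, 107, 162, 14, 159, 192, 44])
= compare 136 with list_max([76, 107, 162, 14, 159, 192, 44])
= compare 76 with list_max([107, 162, 14, 159, 192, 44])
= compare 107 with list_max([162, 14, 159, 192, 44])
= compare 162 with list_max([14, 159, 192, 44])
= compare 14 with list_max([159, 192, 44])
= compare 159 with list_max([192, 44])
= compare 192 with list_max([44])
Base: list_max([44]) = 44
compare 192 with 44: max = 192
compare 159 with 192: max = 192
compare 14 with 192: max = 192
compare 162 with 192: max = 192
compare 107 with 192: max = 192
compare 76 with 192: max = 192
compare 136 with 192: max = 192
= 192


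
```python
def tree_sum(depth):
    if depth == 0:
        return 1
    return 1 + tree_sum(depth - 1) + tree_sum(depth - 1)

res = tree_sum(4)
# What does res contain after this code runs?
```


tree_sum(4)
= 1 + tree_sum(3) + tree_sum(3)
= 1 + 2 * tree_sum(3)
tree_sum(k) = 2^(k+1) - 1
tree_sum(0) = 1
tree_sum(1) = 3
tree_sum(2) = 7
tree_sum(3) = 15
tree_sum(4) = 31
tree_sum(4) = 2^5 - 1 = 31


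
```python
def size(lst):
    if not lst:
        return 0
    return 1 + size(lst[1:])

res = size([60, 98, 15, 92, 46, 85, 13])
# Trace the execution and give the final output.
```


size([60, 98, 15, 92, 46, 85, 13])
= 1 + size([98, 15, 92, 46, 85, 13])
= 1 + 1 + size([15, 92, 46, 85, 13])
= 1 + 1 + 1 + size([92, 46, 85, 13])
= 1 + 1 + 1 + 1 + size([46, 85, 13])
= 1 + 1 + 1 + 1 + 1 + size([85, 13])
= 1 + 1 + 1 + 1 + 1 + 1 + size([13])
= 1 + 1 + 1 + 1 + 1 + 1 + 1 + size([])
= 1 + 1 + 1 + 1 + 1 + 1 + 1 + 0
= 7


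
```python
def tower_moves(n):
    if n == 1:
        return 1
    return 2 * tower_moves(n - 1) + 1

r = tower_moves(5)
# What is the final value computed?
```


tower_moves(5)
= 2 * tower_moves(4) + 1
= 2 * (2 * tower_moves(3) + 1) + 1
= 2 * (2 * (2 * tower_moves(2) + 1) + 1) + 1
= 2 * (2 * (2 * (2 * tower_moves(1) + 1) + 1) + 1) + 1
Now compute bottom-up:
tower_moves(1) = 1
tower_moves(2) = 2 * 1 + 1 = 3
tower_moves(3) = 2 * 3 + 1 = 7
tower_moves(4) = 2 * 7 + 1 = 15
tower_moves(5) = 2 * 15 + 1 = 31
= 31


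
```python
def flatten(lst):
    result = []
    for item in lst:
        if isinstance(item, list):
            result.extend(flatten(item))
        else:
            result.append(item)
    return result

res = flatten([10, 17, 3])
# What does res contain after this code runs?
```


flatten([10, 17, 3])
Processing each element:
  10 is not a list -> append 10
  17 is not a list -> append 17
  3 is not a list -> append 3
= [10, 17, 3]


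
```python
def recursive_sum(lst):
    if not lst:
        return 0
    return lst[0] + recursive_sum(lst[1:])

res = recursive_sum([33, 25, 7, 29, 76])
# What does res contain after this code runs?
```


recursive_sum([33, 25, 7, 29, 76])
= 33 + recursive_sum([25, 7, 29, 76])
= 33 + 25 + recursive_sum([7, 29, 76])
= 33 + 25 + 7 + recursive_sum([29, 76])
= 33 + 25 + 7 + 29 + recursive_sum([76])
= 33 + 25 + 7 + 29 + 76 + recursive_sum([])
= 33 + 25 + 7 + 29 + 76 + 0
= 170


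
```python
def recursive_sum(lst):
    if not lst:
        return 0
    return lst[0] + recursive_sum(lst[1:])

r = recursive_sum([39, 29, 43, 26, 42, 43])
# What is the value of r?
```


recursive_sum([39, 29, 43, 26, 42, 43])
= 39 + recursive_sum([29, 43, 26, 42, 43])
= 39 + 29 + recursive_sum([43, 26, 42, 43])
= 39 + 29 + 43 + recursive_sum([26, 42, 43])
= 39 + 29 + 43 + 26 + recursive_sum([42, 43])
= 39 + 29 + 43 + 26 + 42 + recursive_sum([43])
= 39 + 29 + 43 + 26 + 42 + 43 + recursive_sum([])
= 39 + 29 + 43 + 26 + 42 + 43 + 0
= 222


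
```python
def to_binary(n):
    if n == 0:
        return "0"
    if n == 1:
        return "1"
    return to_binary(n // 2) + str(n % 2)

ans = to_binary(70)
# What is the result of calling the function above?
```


to_binary(70)
= to_binary(35) + "0"
= to_binary(17) + "1" + "0"
= to_binary(8) + "1" + "1" + "0"
= to_binary(4) + "0" + "1" + "1" + "0"
= to_binary(2) + "0" + "0" + "1" + "1" + "0"
= to_binary(1) + "0" + "0" + "0" + "1" + "1" + "0"
= "1" + "0" + "0" + "0" + "1" + "1" + "0"
= "1000110"


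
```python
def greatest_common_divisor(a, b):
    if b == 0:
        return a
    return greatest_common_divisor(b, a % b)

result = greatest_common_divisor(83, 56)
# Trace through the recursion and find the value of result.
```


greatest_common_divisor(83, 56)
= greatest_common_divisor(56, 83 % 56) = greatest_common_divisor(56, 27)
= greatest_common_divisor(27, 56 % 27) = greatest_common_divisor(27, 2)
= greatest_common_divisor(2, 27 % 2) = greatest_common_divisor(2, 1)
= greatest_common_divisor(1, 2 % 1) = greatest_common_divisor(1, 0)
b == 0, return a = 1


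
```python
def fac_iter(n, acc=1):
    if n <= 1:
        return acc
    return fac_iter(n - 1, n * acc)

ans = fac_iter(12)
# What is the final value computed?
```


fac_iter(12, 1)
= fac_iter(11, 12 * 1) = fac_iter(11, 12)
= fac_iter(10, 11 * 12) = fac_iter(10, 132)
= fac_iter(9, 10 * 132) = fac_iter(9, 1320)
= fac_iter(8, 9 * 1320) = fac_iter(8, 11880)
= fac_iter(7, 8 * 11880) = fac_iter(7, 95040)
= fac_iter(6, 7 * 95040) = fac_iter(6, 665280)
= fac_iter(5, 6 * 665280) = fac_iter(5, 3991680)
= fac_iter(4, 5 * 3991680) = fac_iter(4, 19958400)
= fac_iter(3, 4 * 19958400) = fac_iter(3, 79833600)
= fac_iter(2, 3 * 79833600) = fac_iter(2, 239500800)
= fac_iter(1, 2 * 239500800) = fac_iter(1, 479001600)
n <= 1, return acc = 479001600


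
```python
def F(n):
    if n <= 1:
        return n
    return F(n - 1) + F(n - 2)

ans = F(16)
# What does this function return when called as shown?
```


F(16)
= F(15) + F(14)
= (F(14) + F(13)) + F(14)
Computing bottom-up: F(0)=0, F(1)=1, F(2)=1, F(3)=2, F(4)=3, F(5)=5, F(6)=8, F(7)=13, F(8)=21, F(9)=34, F(10)=55, F(11)=89, F(12)=144, F(13)=233, F(14)=377, F(15)=610, F(16)=987
= 987


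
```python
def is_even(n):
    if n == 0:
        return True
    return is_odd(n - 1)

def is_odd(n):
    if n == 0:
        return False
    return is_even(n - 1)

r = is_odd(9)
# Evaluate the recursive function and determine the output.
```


is_odd(9)
= is_even(8)
= is_odd(7)
= is_even(6)
= is_odd(5)
= is_even(4)
= is_odd(3)
= is_even(2)
= is_odd(1)
= is_even(0)
n == 0: return True
= True


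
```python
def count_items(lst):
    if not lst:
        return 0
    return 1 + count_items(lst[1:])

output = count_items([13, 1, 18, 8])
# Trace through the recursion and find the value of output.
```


count_items([13, 1, 18, 8])
= 1 + count_items([1, 18, 8])
= 1 + 1 + count_items([18, 8])
= 1 + 1 + 1 + count_items([8])
= 1 + 1 + 1 + 1 + count_items([])
= 1 + 1 + 1 + 1 + 0
= 4


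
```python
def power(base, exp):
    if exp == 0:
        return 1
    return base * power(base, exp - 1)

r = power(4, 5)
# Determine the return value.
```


power(4, 5)
= 4 * power(4, 4)
= 4 * 4 * power(4, 3)
= 4 * 4 * 4 * power(4, 2)
= 4 * 4 * 4 * 4 * power(4, 1)
= 4 * 4 * 4 * 4 * 4 * power(4, 0)
= 4 * 4 * 4 * 4 * 4 * 1
= 1024


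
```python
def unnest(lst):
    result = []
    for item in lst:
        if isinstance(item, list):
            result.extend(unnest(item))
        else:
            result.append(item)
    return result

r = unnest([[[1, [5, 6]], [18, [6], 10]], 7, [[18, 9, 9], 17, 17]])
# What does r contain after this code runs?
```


unnest([[[1, [5, 6]], [18, [6], 10]], 7, [[18, 9, 9], 17, 17]])
Processing each element:
  [[1, [5, 6]], [18, [6], 10]] is a list -> unnest recursively -> [1, 5, 6, 18, 6, 10]
  7 is not a list -> append 7
  [[18, 9, 9], 17, 17] is a list -> unnest recursively -> [18, 9, 9, 17, 17]
= [1, 5, 6, 18, 6, 10, 7, 18, 9, 9, 17, 17]


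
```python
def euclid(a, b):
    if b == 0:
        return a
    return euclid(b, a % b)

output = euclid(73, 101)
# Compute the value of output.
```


euclid(73, 101)
= euclid(101, 73 % 101) = euclid(101, 73)
= euclid(73, 101 % 73) = euclid(73, 28)
= euclid(28, 73 % 28) = euclid(28, 17)
= euclid(17, 28 % 17) = euclid(17, 11)
= euclid(11, 17 % 11) = euclid(11, 6)
= euclid(6, 11 % 6) = euclid(6, 5)
= euclid(5, 6 % 5) = euclid(5, 1)
= euclid(1, 5 % 1) = euclid(1, 0)
b == 0, return a = 1


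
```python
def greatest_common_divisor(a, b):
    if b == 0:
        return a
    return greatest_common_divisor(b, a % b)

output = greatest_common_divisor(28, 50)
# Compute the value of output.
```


greatest_common_divisor(28, 50)
= greatest_common_divisor(50, 28 % 50) = greatest_common_divisor(50, 28)
= greatest_common_divisor(28, 50 % 28) = greatest_common_divisor(28, 22)
= greatest_common_divisor(22, 28 % 22) = greatest_common_divisor(22, 6)
= greatest_common_divisor(6, 22 % 6) = greatest_common_divisor(6, 4)
= greatest_common_divisor(4, 6 % 4) = greatest_common_divisor(4, 2)
= greatest_common_divisor(2, 4 % 2) = greatest_common_divisor(2, 0)
b == 0, return a = 2


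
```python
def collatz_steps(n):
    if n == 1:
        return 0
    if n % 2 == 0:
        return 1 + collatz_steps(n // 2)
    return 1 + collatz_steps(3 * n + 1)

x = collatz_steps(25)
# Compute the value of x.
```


collatz_steps(25)
25 is odd -> 3*25+1 = 76 -> collatz_steps(76)
76 is even -> collatz_steps(38)
38 is even -> collatz_steps(19)
19 is odd -> 3*19+1 = 58 -> collatz_steps(58)
58 is even -> collatz_steps(29)
29 is odd -> 3*29+1 = 88 -> collatz_steps(88)
88 is even -> collatz_steps(44)
44 is even -> collatz_steps(22)
22 is even -> collatz_steps(11)
11 is odd -> 3*11+1 = 34 -> collatz_steps(34)
34 is even -> collatz_steps(17)
17 is odd -> 3*17+1 = 52 -> collatz_steps(52)
52 is even -> collatz_steps(26)
26 is even -> collatz_steps(13)
13 is odd -> 3*13+1 = 40 -> collatz_steps(40)
40 is even -> collatz_steps(20)
20 is even -> collatz_steps(10)
10 is even -> collatz_steps(5)
5 is odd -> 3*5+1 = 16 -> collatz_steps(16)
16 is even -> collatz_steps(8)
8 is even -> collatz_steps(4)
4 is even -> collatz_steps(2)
2 is even -> collatz_steps(1)
Reached 1 after 23 steps
= 23


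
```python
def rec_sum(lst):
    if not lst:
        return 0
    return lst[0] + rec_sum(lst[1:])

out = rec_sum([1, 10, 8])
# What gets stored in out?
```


rec_sum([1, 10, 8])
= 1 + rec_sum([10, 8])
= 1 + 10 + rec_sum([8])
= 1 + 10 + 8 + rec_sum([])
= 1 + 10 + 8 + 0
= 19


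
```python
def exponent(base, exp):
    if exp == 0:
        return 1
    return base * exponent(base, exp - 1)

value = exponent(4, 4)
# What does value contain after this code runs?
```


exponent(4, 4)
= 4 * exponent(4, 3)
= 4 * 4 * exponent(4, 2)
= 4 * 4 * 4 * exponent(4, 1)
= 4 * 4 * 4 * 4 * exponent(4, 0)
= 4 * 4 * 4 * 4 * 1
= 256


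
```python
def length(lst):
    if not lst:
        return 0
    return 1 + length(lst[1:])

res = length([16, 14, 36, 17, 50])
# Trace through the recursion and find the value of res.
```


length([16, 14, 36, 17, 50])
= 1 + length([14, 36, 17, 50])
= 1 + 1 + length([36, 17, 50])
= 1 + 1 + 1 + length([17, 50])
= 1 + 1 + 1 + 1 + length([50])
= 1 + 1 + 1 + 1 + 1 + length([])
= 1 + 1 + 1 + 1 + 1 + 0
= 5


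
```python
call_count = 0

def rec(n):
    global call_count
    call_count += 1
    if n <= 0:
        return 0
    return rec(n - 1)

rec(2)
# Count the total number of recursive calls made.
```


rec(2) calls rec(1) calls ... calls rec(0)
Total calls: 2 + 1 (for base case) = 3


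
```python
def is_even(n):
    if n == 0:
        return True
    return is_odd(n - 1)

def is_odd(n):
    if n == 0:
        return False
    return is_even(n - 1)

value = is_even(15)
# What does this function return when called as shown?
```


is_even(15)
= is_odd(14)
= is_even(13)
= is_odd(12)
= is_even(11)
= is_odd(10)
= is_even(9)
= is_odd(8)
= is_even(7)
= is_odd(6)
= is_even(5)
= is_odd(4)
= is_even(3)
= is_odd(2)
= is_even(1)
= is_odd(0)
n == 0: return False
= False


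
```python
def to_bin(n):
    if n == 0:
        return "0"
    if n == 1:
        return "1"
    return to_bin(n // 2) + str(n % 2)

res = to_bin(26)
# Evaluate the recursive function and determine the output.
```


to_bin(26)
= to_bin(13) + "0"
= to_bin(6) + "1" + "0"
= to_bin(3) + "0" + "1" + "0"
= to_bin(1) + "1" + "0" + "1" + "0"
= "1" + "1" + "0" + "1" + "0"
= "11010"


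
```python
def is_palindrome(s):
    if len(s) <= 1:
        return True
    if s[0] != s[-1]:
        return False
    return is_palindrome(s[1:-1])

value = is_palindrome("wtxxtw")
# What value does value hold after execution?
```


is_palindrome("wtxxtw")
"wtxxtw": s[0]='w' == s[-1]='w' -> is_palindrome("txxt")
"txxt": s[0]='t' == s[-1]='t' -> is_palindrome("xx")
"xx": s[0]='x' == s[-1]='x' -> is_palindrome("")
"": len <= 1 -> True
= True


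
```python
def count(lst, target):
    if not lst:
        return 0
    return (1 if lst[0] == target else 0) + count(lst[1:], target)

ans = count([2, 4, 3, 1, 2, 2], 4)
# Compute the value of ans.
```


count([2, 4, 3, 1, 2, 2], 4)
lst[0]=2 != 4: 0 + count([4, 3, 1, 2, 2], 4)
lst[0]=4 == 4: 1 + count([3, 1, 2, 2], 4)
lst[0]=3 != 4: 0 + count([1, 2, 2], 4)
lst[0]=1 != 4: 0 + count([2, 2], 4)
lst[0]=2 != 4: 0 + count([2], 4)
lst[0]=2 != 4: 0 + count([], 4)
= 1


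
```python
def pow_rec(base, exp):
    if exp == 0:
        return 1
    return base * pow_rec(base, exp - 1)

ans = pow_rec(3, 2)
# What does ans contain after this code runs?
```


pow_rec(3, 2)
= 3 * pow_rec(3, 1)
= 3 * 3 * pow_rec(3, 0)
= 3 * 3 * 1
= 9


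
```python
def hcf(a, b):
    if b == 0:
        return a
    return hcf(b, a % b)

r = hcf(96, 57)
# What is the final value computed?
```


hcf(96, 57)
= hcf(57, 96 % 57) = hcf(57, 39)
= hcf(39, 57 % 39) = hcf(39, 18)
= hcf(18, 39 % 18) = hcf(18, 3)
= hcf(3, 18 % 3) = hcf(3, 0)
b == 0, return a = 3


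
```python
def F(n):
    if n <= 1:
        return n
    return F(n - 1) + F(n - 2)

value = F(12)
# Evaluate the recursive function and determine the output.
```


F(12)
= F(11) + F(10)
= (F(10) + F(9)) + F(10)
Computing bottom-up: F(0)=0, F(1)=1, F(2)=1, F(3)=2, F(4)=3, F(5)=5, F(6)=8, F(7)=13, F(8)=21, F(9)=34, F(10)=55, F(11)=89, F(12)=144
= 144


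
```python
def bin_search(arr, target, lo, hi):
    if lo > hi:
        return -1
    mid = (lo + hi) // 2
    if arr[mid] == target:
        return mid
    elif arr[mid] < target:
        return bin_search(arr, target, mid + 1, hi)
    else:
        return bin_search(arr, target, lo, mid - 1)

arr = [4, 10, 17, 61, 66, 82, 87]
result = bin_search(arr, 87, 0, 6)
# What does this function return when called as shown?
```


bin_search(arr, 87, 0, 6)
lo=0, hi=6, mid=3, arr[mid]=61
61 < 87, search right half
lo=4, hi=6, mid=5, arr[mid]=82
82 < 87, search right half
lo=6, hi=6, mid=6, arr[mid]=87
arr[6] == 87, found at index 6
= 6


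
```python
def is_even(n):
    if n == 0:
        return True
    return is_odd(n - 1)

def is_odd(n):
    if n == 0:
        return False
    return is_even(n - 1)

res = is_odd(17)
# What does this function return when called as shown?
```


is_odd(17)
= is_even(16)
= is_odd(15)
= is_even(14)
= is_odd(13)
= is_even(12)
= is_odd(11)
= is_even(10)
= is_odd(9)
= is_even(8)
= is_odd(7)
= is_even(6)
= is_odd(5)
= is_even(4)
= is_odd(3)
= is_even(2)
= is_odd(1)
= is_even(0)
n == 0: return True
= True


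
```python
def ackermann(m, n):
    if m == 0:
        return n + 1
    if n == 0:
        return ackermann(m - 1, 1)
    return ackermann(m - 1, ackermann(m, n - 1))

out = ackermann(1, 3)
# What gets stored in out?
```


ackermann(1, 3)
= ackermann(0, ackermann(1, 2))
First compute ackermann(1, 2) = 4
= ackermann(0, 4)
= 5


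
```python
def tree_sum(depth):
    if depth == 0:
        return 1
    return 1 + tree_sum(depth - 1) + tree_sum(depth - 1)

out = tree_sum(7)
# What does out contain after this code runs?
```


tree_sum(7)
= 1 + tree_sum(6) + tree_sum(6)
= 1 + 2 * tree_sum(6)
tree_sum(k) = 2^(k+1) - 1
tree_sum(0) = 1
tree_sum(1) = 3
tree_sum(2) = 7
tree_sum(3) = 15
tree_sum(4) = 31
tree_sum(7) = 2^8 - 1 = 255


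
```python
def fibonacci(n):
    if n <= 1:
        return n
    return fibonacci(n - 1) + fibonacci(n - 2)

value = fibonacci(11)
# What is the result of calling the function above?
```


fibonacci(11)
= fibonacci(10) + fibonacci(9)
= (fibonacci(9) + fibonacci(8)) + fibonacci(9)
Computing bottom-up: fibonacci(0)=0, fibonacci(1)=1, fibonacci(2)=1, fibonacci(3)=2, fibonacci(4)=3, fibonacci(5)=5, fibonacci(6)=8, fibonacci(7)=13, fibonacci(8)=21, fibonacci(9)=34, fibonacci(10)=55, fibonacci(11)=89
= 89


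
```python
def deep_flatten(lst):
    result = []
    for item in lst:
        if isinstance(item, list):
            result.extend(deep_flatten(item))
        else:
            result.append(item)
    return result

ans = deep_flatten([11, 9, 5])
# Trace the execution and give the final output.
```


deep_flatten([11, 9, 5])
Processing each element:
  11 is not a list -> append 11
  9 is not a list -> append 9
  5 is not a list -> append 5
= [11, 9, 5]


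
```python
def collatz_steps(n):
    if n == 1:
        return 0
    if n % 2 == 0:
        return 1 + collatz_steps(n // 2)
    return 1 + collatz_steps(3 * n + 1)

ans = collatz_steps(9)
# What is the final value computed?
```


collatz_steps(9)
9 is odd -> 3*9+1 = 28 -> collatz_steps(28)
28 is even -> collatz_steps(14)
14 is even -> collatz_steps(7)
7 is odd -> 3*7+1 = 22 -> collatz_steps(22)
22 is even -> collatz_steps(11)
11 is odd -> 3*11+1 = 34 -> collatz_steps(34)
34 is even -> collatz_steps(17)
17 is odd -> 3*17+1 = 52 -> collatz_steps(52)
52 is even -> collatz_steps(26)
26 is even -> collatz_steps(13)
13 is odd -> 3*13+1 = 40 -> collatz_steps(40)
40 is even -> collatz_steps(20)
20 is even -> collatz_steps(10)
10 is even -> collatz_steps(5)
5 is odd -> 3*5+1 = 16 -> collatz_steps(16)
16 is even -> collatz_steps(8)
8 is even -> collatz_steps(4)
4 is even -> collatz_steps(2)
2 is even -> collatz_steps(1)
Reached 1 after 19 steps
= 19


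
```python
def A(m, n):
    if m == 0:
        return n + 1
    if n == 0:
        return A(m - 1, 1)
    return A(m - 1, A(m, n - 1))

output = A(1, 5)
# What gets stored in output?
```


A(1, 5)
= A(0, A(1, 4))
First compute A(1, 4) = 6
= A(0, 6)
= 7


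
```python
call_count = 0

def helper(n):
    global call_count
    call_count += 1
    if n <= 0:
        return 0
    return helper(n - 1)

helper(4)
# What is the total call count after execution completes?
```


helper(4) calls helper(3) calls ... calls helper(0)
Total calls: 4 + 1 (for base case) = 5


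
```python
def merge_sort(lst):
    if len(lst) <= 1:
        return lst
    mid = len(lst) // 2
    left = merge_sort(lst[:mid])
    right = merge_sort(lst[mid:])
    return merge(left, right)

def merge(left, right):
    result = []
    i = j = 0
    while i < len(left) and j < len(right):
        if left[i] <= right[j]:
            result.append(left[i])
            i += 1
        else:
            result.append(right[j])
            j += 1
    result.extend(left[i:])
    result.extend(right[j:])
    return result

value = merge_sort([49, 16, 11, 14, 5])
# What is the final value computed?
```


merge_sort([49, 16, 11, 14, 5])
Split into [49, 16] and [11, 14, 5]
Left sorted: [16, 49]
Right sorted: [5, 11, 14]
Merge [16, 49] and [5, 11, 14]
= [5, 11, 14, 16, 49]


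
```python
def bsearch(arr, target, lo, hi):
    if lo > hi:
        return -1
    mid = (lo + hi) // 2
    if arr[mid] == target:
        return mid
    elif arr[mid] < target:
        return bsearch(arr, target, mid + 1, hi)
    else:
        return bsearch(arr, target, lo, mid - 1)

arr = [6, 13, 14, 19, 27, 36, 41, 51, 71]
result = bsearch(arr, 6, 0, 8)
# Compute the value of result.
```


bsearch(arr, 6, 0, 8)
lo=0, hi=8, mid=4, arr[mid]=27
27 > 6, search left half
lo=0, hi=3, mid=1, arr[mid]=13
13 > 6, search left half
lo=0, hi=0, mid=0, arr[mid]=6
arr[0] == 6, found at index 0
= 0


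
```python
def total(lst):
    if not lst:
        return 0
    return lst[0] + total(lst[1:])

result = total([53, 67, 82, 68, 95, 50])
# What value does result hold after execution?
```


total([53, 67, 82, 68, 95, 50])
= 53 + total([67, 82, 68, 95, 50])
= 53 + 67 + total([82, 68, 95, 50])
= 53 + 67 + 82 + total([68, 95, 50])
= 53 + 67 + 82 + 68 + total([95, 50])
= 53 + 67 + 82 + 68 + 95 + total([50])
= 53 + 67 + 82 + 68 + 95 + 50 + total([])
= 53 + 67 + 82 + 68 + 95 + 50 + 0
= 415


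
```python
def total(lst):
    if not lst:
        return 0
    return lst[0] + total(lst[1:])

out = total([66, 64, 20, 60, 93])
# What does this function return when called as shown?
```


total([66, 64, 20, 60, 93])
= 66 + total([64, 20, 60, 93])
= 66 + 64 + total([20, 60, 93])
= 66 + 64 + 20 + total([60, 93])
= 66 + 64 + 20 + 60 + total([93])
= 66 + 64 + 20 + 60 + 93 + total([])
= 66 + 64 + 20 + 60 + 93 + 0
= 303


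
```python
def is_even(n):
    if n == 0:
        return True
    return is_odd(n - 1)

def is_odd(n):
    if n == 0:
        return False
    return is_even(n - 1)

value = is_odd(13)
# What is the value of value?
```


is_odd(13)
= is_even(12)
= is_odd(11)
= is_even(10)
= is_odd(9)
= is_even(8)
= is_odd(7)
= is_even(6)
= is_odd(5)
= is_even(4)
= is_odd(3)
= is_even(2)
= is_odd(1)
= is_even(0)
n == 0: return True
= True


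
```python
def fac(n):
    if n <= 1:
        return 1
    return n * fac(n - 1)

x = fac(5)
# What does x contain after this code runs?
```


fac(5)
= 5 * fac(4)
= 5 * 4 * fac(3)
= 5 * 4 * 3 * fac(2)
= 5 * 4 * 3 * 2 * fac(1)
= 5 * 4 * 3 * 2 * 1
= 120


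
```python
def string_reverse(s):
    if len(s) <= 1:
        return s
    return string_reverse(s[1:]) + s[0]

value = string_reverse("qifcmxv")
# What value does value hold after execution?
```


string_reverse("qifcmxv")
= string_reverse("ifcmxv") + "q"
= string_reverse("fcmxv") + "i" + "q"
= string_reverse("cmxv") + "f" + "i" + "q"
= string_reverse("mxv") + "c" + "f" + "i" + "q"
= string_reverse("xv") + "m" + "c" + "f" + "i" + "q"
= string_reverse("v") + "x" + "m" + "c" + "f" + "i" + "q"
= "v" + "x" + "m" + "c" + "f" + "i" + "q"
= "vxmcfiq"
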